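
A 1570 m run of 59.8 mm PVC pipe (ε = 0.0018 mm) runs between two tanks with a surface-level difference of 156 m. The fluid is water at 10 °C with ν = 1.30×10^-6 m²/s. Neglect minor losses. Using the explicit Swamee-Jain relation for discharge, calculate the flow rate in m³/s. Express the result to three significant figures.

Q ≈ 0.00724 m³/s

Swamee-Jain (Type II): Q = -0.965·√(gD⁵h_f/L)·ln[ε/(3.7D) + √(3.17ν²L/(gD³h_f))]
√(gD⁵h_f/L) = √(9.81·0.0598⁵·156/1570) = 8.634×10^-4
ε/(3.7D) = 8.14×10^-6; √(3.17ν²L/(gD³h_f)) = 1.60×10^-4
Q = -0.965·8.634×10^-4·ln(1.685×10^-4) = 0.007239 m³/s
Check: V = 2.58 m/s, Re = 1.19×10^5, f = 0.01745, h_f = 155 m ≈ 156 m ✓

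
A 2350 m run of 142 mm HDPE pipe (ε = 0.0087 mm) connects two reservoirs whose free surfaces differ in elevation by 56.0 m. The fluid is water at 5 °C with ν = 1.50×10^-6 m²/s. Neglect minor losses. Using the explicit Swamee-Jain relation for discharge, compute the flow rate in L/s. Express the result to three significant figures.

Swamee-Jain (Type II): Q = -0.965·√(gD⁵h_f/L)·ln[ε/(3.7D) + √(3.17ν²L/(gD³h_f))]
√(gD⁵h_f/L) = √(9.81·0.142⁵·56.0/2350) = 0.003674
ε/(3.7D) = 1.66×10^-5; √(3.17ν²L/(gD³h_f)) = 1.03×10^-4
Q = -0.965·0.003674·ln(1.198×10^-4) = 0.03201 m³/s
Check: V = 2.02 m/s, Re = 1.91×10^5, f = 0.01620, h_f = 55.8 m ≈ 56.0 m ✓

Q ≈ 32.0 L/s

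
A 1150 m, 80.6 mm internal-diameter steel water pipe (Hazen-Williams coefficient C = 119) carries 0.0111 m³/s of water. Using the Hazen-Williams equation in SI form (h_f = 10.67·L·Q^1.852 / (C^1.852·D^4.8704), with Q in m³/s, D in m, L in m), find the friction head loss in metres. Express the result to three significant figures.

h_f ≈ 89.4 m

h_f = 10.67·1150·0.0111^1.852 / (119^1.852·0.0806^4.8704) = 89.43 m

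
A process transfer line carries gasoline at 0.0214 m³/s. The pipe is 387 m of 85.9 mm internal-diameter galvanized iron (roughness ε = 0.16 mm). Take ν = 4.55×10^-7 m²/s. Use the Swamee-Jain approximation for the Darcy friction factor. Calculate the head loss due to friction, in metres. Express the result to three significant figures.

h_f ≈ 73.1 m

V = 4Q/(πD²) = 4·0.0214/(π·0.0859²) = 3.693 m/s
Re = VD/ν = 3.693·0.0859/4.55×10^-7 = 6.97×10^5 → turbulent
ε/D = 0.16/85.9 = 0.00186
Swamee-Jain: f = 0.02336
h_f = f(L/D)V²/(2g) = 0.02336·(387/0.0859)·3.693²/(2·9.81) = 73.13 m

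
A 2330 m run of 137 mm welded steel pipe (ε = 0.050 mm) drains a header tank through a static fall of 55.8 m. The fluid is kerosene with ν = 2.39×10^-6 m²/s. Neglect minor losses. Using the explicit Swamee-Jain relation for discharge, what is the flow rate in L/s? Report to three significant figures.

Q ≈ 26.7 L/s

Swamee-Jain (Type II): Q = -0.965·√(gD⁵h_f/L)·ln[ε/(3.7D) + √(3.17ν²L/(gD³h_f))]
√(gD⁵h_f/L) = √(9.81·0.137⁵·55.8/2330) = 0.003367
ε/(3.7D) = 9.86×10^-5; √(3.17ν²L/(gD³h_f)) = 1.73×10^-4
Q = -0.965·0.003367·ln(2.718×10^-4) = 0.02668 m³/s
Check: V = 1.81 m/s, Re = 1.04×10^5, f = 0.01971, h_f = 56.0 m ≈ 55.8 m ✓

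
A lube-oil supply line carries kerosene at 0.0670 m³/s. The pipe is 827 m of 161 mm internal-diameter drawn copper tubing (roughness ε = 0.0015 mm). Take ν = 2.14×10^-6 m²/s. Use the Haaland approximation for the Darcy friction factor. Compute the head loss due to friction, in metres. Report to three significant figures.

h_f ≈ 42.4 m

V = 4Q/(πD²) = 4·0.0670/(π·0.161²) = 3.291 m/s
Re = VD/ν = 3.291·0.161/2.14×10^-6 = 2.48×10^5 → turbulent
ε/D = 0.0015/161 = 9.32×10^-6
Haaland: f = 0.01494
h_f = f(L/D)V²/(2g) = 0.01494·(827/0.161)·3.291²/(2·9.81) = 42.36 m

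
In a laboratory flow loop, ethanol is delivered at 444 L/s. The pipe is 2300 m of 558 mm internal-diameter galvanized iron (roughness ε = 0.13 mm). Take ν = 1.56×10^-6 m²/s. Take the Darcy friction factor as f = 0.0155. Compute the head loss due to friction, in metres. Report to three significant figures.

V = 4Q/(πD²) = 4·0.444/(π·0.558²) = 1.816 m/s
h_f = f(L/D)V²/(2g) = 0.01550·(2300/0.558)·1.816²/(2·9.81) = 10.73 m

h_f ≈ 10.7 m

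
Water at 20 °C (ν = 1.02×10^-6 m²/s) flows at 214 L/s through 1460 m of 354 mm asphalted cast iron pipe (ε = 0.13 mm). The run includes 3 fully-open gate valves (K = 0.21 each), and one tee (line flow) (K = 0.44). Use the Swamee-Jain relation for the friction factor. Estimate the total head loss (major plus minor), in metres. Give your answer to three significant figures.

V = 4Q/(πD²) = 2.174 m/s; V²/2g = 0.2410 m
Re = 7.55×10^5, ε/D = 3.67×10^-4 → f = 0.01652 (Swamee-Jain)
Major: h_f = f(L/D)·V²/2g = 0.01652·4124·0.2410 = 16.41 m
Minor: ΣK = 1.07; h_m = ΣK·V²/2g = 0.2578 m
Total H_L = 16.41 + 0.2578 = 16.67 m

H_L ≈ 16.7 m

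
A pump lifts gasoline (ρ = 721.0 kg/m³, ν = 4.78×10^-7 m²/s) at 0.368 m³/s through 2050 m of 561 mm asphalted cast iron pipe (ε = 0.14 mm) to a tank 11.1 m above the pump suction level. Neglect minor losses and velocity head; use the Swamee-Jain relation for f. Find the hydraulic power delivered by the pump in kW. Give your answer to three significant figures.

V = 4Q/(πD²) = 1.489 m/s; Re = 1.75×10^6; ε/D = 2.50×10^-4; f = 0.01494
h_f = f(L/D)V²/2g = 6.169 m
Total head H = z + h_f = 11.1 + 6.169 = 17.27 m
P_hyd = ρgQH = 721.0·9.81·0.368·17.27 = 44.95 kW

P_hyd ≈ 44.9 kW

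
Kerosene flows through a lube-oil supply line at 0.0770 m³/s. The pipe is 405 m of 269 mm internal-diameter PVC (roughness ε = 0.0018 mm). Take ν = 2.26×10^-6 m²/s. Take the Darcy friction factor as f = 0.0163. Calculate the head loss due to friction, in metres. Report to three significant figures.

h_f ≈ 2.30 m

V = 4Q/(πD²) = 4·0.0770/(π·0.269²) = 1.355 m/s
h_f = f(L/D)V²/(2g) = 0.01630·(405/0.269)·1.355²/(2·9.81) = 2.296 m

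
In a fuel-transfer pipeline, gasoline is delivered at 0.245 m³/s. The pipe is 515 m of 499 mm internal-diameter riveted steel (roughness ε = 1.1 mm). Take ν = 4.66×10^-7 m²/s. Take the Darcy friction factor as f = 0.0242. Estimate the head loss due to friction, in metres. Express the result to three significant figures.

V = 4Q/(πD²) = 4·0.245/(π·0.499²) = 1.253 m/s
h_f = f(L/D)V²/(2g) = 0.02420·(515/0.499)·1.253²/(2·9.81) = 1.998 m

h_f ≈ 2.00 m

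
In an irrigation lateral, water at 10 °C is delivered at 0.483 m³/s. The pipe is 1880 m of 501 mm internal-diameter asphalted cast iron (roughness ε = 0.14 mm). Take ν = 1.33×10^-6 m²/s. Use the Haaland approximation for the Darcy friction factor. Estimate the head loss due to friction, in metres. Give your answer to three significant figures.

h_f ≈ 17.8 m

V = 4Q/(πD²) = 4·0.483/(π·0.501²) = 2.450 m/s
Re = VD/ν = 2.450·0.501/1.33×10^-6 = 9.23×10^5 → turbulent
ε/D = 0.14/501 = 2.79×10^-4
Haaland: f = 0.01546
h_f = f(L/D)V²/(2g) = 0.01546·(1880/0.501)·2.450²/(2·9.81) = 17.75 m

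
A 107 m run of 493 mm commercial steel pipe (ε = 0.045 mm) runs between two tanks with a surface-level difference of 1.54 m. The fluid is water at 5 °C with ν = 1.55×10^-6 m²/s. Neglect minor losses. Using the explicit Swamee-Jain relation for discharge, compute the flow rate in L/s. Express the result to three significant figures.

Swamee-Jain (Type II): Q = -0.965·√(gD⁵h_f/L)·ln[ε/(3.7D) + √(3.17ν²L/(gD³h_f))]
√(gD⁵h_f/L) = √(9.81·0.493⁵·1.54/107) = 0.06412
ε/(3.7D) = 2.47×10^-5; √(3.17ν²L/(gD³h_f)) = 2.12×10^-5
Q = -0.965·0.06412·ln(4.589×10^-5) = 0.6181 m³/s
Check: V = 3.24 m/s, Re = 1.03×10^6, f = 0.01334, h_f = 1.55 m ≈ 1.54 m ✓

Q ≈ 618 L/s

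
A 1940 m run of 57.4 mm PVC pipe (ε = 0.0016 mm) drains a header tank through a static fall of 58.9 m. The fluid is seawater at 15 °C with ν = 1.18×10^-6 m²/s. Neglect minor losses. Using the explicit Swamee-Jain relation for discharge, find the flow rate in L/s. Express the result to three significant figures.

Q ≈ 3.39 L/s

Swamee-Jain (Type II): Q = -0.965·√(gD⁵h_f/L)·ln[ε/(3.7D) + √(3.17ν²L/(gD³h_f))]
√(gD⁵h_f/L) = √(9.81·0.0574⁵·58.9/1940) = 4.308×10^-4
ε/(3.7D) = 7.53×10^-6; √(3.17ν²L/(gD³h_f)) = 2.80×10^-4
Q = -0.965·4.308×10^-4·ln(2.875×10^-4) = 0.003390 m³/s
Check: V = 1.31 m/s, Re = 6.37×10^4, f = 0.01980, h_f = 58.5 m ≈ 58.9 m ✓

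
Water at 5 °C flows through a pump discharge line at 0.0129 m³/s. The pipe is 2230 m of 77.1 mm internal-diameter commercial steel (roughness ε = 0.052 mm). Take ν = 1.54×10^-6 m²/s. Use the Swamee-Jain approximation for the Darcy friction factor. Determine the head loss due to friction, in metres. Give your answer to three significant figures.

V = 4Q/(πD²) = 4·0.0129/(π·0.0771²) = 2.763 m/s
Re = VD/ν = 2.763·0.0771/1.54×10^-6 = 1.38×10^5 → turbulent
ε/D = 0.052/77.1 = 6.74×10^-4
Swamee-Jain: f = 0.02043
h_f = f(L/D)V²/(2g) = 0.02043·(2230/0.0771)·2.763²/(2·9.81) = 230.0 m

h_f ≈ 230 m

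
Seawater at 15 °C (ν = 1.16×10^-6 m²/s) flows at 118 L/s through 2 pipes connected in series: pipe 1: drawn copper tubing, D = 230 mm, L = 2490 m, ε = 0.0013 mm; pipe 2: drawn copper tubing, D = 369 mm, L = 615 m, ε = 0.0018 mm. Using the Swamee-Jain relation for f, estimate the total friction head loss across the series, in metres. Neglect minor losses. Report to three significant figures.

Pipe 1: V = 2.840 m/s, Re = 5.63×10^5, ε/D = 5.65×10^-6, f = 0.01292, h_1 = f(L/D)V²/2g = 57.48 m
Pipe 2: V = 1.103 m/s, Re = 3.51×10^5, ε/D = 4.88×10^-6, f = 0.01402, h_2 = f(L/D)V²/2g = 1.450 m
Series → Q common, losses add: H = Σh = 58.93 m

H ≈ 58.9 m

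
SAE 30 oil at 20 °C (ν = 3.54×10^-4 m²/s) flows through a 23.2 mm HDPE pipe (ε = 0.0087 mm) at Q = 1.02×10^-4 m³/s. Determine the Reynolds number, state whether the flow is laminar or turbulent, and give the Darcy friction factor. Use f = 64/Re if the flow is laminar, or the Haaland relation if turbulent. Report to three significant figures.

Re ≈ 15.8; laminar; f = 64/Re ≈ 4.05

V = 4Q/(πD²) = 0.2413 m/s
Re = VD/ν = 0.2413·0.0232/3.54×10^-4 = 15.8
Re < 2300 → laminar → f = 64/Re = 4.047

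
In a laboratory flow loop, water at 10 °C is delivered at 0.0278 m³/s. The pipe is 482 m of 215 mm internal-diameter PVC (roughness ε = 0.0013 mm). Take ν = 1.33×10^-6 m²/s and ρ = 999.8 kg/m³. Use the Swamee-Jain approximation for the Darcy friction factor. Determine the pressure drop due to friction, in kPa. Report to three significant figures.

Δp ≈ 11.3 kPa

V = 4Q/(πD²) = 4·0.0278/(π·0.215²) = 0.7657 m/s
Re = VD/ν = 0.7657·0.215/1.33×10^-6 = 1.24×10^5 → turbulent
ε/D = 0.0013/215 = 6.05×10^-6
Swamee-Jain: f = 0.01713
h_f = f(L/D)V²/(2g) = 0.01713·(482/0.215)·0.7657²/(2·9.81) = 1.148 m
Δp = ρg·h_f = 999.8·9.81·1.148 = 11.26 kPa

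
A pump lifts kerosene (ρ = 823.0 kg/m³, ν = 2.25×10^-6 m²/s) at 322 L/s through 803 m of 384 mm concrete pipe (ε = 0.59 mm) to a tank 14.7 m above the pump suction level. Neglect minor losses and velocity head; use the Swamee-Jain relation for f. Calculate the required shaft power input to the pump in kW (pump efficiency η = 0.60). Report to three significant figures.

V = 4Q/(πD²) = 2.780 m/s; Re = 4.75×10^5; ε/D = 0.00154; f = 0.02245
h_f = f(L/D)V²/2g = 18.49 m
Total head H = z + h_f = 14.7 + 18.49 = 33.19 m
P_hyd = ρgQH = 823.0·9.81·0.322·33.19 = 86.30 kW
P_shaft = P_hyd/η = 86.30/0.60 = 143.8 kW

P_shaft ≈ 144 kW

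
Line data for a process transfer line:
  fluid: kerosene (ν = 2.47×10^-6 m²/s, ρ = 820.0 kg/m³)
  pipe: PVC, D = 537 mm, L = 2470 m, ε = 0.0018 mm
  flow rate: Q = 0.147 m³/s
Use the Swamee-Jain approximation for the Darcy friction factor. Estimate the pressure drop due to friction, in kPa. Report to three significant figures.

Δp ≈ 13.2 kPa

V = 4Q/(πD²) = 4·0.147/(π·0.537²) = 0.6491 m/s
Re = VD/ν = 0.6491·0.537/2.47×10^-6 = 1.41×10^5 → turbulent
ε/D = 0.0018/537 = 3.35×10^-6
Swamee-Jain: f = 0.01667
h_f = f(L/D)V²/(2g) = 0.01667·(2470/0.537)·0.6491²/(2·9.81) = 1.646 m
Δp = ρg·h_f = 820.0·9.81·1.646 = 13.24 kPa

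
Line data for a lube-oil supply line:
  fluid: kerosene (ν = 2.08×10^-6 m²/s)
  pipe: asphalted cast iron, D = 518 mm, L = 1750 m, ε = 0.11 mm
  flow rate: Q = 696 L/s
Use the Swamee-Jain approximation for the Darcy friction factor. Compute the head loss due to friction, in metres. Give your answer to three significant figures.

h_f ≈ 28.3 m

V = 4Q/(πD²) = 4·0.696/(π·0.518²) = 3.303 m/s
Re = VD/ν = 3.303·0.518/2.08×10^-6 = 8.22×10^5 → turbulent
ε/D = 0.11/518 = 2.12×10^-4
Swamee-Jain: f = 0.01507
h_f = f(L/D)V²/(2g) = 0.01507·(1750/0.518)·3.303²/(2·9.81) = 28.31 m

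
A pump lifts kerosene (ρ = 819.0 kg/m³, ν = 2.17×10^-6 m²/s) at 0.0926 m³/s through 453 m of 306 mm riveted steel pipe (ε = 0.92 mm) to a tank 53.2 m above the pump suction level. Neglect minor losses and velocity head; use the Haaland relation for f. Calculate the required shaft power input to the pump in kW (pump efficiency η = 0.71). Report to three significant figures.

V = 4Q/(πD²) = 1.259 m/s; Re = 1.78×10^5; ε/D = 0.00301; f = 0.02691
h_f = f(L/D)V²/2g = 3.219 m
Total head H = z + h_f = 53.2 + 3.219 = 56.42 m
P_hyd = ρgQH = 819.0·9.81·0.0926·56.42 = 41.97 kW
P_shaft = P_hyd/η = 41.97/0.71 = 59.12 kW

P_shaft ≈ 59.1 kW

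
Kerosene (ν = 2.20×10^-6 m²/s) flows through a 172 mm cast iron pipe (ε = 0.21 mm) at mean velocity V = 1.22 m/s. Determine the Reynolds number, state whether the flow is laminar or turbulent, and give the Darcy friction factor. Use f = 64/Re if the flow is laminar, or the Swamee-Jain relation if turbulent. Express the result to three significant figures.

Re = VD/ν = 1.220·0.172/2.20×10^-6 = 9.54×10^4
Re > 4000 → turbulent; ε/D = 0.00122
Swamee-Jain: f = 0.02317

Re ≈ 9.54×10^4; turbulent; f ≈ 0.0232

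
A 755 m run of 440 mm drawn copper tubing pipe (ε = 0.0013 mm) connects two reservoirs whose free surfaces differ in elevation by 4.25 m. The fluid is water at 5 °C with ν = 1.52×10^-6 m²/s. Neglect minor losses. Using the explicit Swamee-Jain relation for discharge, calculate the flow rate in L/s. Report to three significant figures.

Q ≈ 295 L/s

Swamee-Jain (Type II): Q = -0.965·√(gD⁵h_f/L)·ln[ε/(3.7D) + √(3.17ν²L/(gD³h_f))]
√(gD⁵h_f/L) = √(9.81·0.440⁵·4.25/755) = 0.03018
ε/(3.7D) = 7.99×10^-7; √(3.17ν²L/(gD³h_f)) = 3.95×10^-5
Q = -0.965·0.03018·ln(4.026×10^-5) = 0.2947 m³/s
Check: V = 1.94 m/s, Re = 5.61×10^5, f = 0.01288, h_f = 4.23 m ≈ 4.25 m ✓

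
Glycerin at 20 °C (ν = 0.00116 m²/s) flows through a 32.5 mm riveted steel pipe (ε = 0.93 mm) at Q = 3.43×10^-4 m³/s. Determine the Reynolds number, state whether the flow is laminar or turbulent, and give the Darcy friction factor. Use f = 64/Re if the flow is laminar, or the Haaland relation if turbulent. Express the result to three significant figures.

Re ≈ 11.6; laminar; f = 64/Re ≈ 5.52

V = 4Q/(πD²) = 0.4135 m/s
Re = VD/ν = 0.4135·0.0325/0.00116 = 11.6
Re < 2300 → laminar → f = 64/Re = 5.525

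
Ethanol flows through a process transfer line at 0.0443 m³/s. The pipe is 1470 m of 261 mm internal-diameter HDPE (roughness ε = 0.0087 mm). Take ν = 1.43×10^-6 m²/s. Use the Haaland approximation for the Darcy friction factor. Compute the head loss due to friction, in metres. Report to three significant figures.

h_f ≈ 3.26 m

V = 4Q/(πD²) = 4·0.0443/(π·0.261²) = 0.8280 m/s
Re = VD/ν = 0.8280·0.261/1.43×10^-6 = 1.51×10^5 → turbulent
ε/D = 0.0087/261 = 3.33×10^-5
Haaland: f = 0.01656
h_f = f(L/D)V²/(2g) = 0.01656·(1470/0.261)·0.8280²/(2·9.81) = 3.259 m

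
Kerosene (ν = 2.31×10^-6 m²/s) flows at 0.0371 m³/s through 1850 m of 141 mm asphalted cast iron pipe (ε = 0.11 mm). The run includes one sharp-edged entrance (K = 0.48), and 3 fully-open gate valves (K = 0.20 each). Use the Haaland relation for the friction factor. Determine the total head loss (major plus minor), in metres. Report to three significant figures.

H_L ≈ 77.6 m

V = 4Q/(πD²) = 2.376 m/s; V²/2g = 0.2877 m
Re = 1.45×10^5, ε/D = 7.80×10^-4 → f = 0.02046 (Haaland)
Major: h_f = f(L/D)·V²/2g = 0.02046·13121·0.2877 = 77.25 m
Minor: ΣK = 1.08; h_m = ΣK·V²/2g = 0.3108 m
Total H_L = 77.25 + 0.3108 = 77.56 m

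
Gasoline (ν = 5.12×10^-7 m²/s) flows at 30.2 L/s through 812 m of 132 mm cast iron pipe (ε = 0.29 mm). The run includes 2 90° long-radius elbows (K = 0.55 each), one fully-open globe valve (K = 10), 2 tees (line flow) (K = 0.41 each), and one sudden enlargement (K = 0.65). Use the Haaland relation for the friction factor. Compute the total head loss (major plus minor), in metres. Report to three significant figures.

H_L ≈ 40.3 m

V = 4Q/(πD²) = 2.207 m/s; V²/2g = 0.2482 m
Re = 5.69×10^5, ε/D = 0.00220 → f = 0.02433 (Haaland)
Major: h_f = f(L/D)·V²/2g = 0.02433·6152·0.2482 = 37.15 m
Minor: ΣK = 12.6; h_m = ΣK·V²/2g = 3.120 m
Total H_L = 37.15 + 3.120 = 40.27 m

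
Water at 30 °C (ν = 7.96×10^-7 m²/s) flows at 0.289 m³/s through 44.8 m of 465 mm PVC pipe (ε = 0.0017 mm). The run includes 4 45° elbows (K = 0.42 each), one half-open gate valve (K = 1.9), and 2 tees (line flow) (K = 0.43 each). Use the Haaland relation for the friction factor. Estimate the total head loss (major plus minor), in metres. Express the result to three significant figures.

H_L ≈ 0.821 m

V = 4Q/(πD²) = 1.702 m/s; V²/2g = 0.1476 m
Re = 9.94×10^5, ε/D = 3.66×10^-6 → f = 0.01166 (Haaland)
Major: h_f = f(L/D)·V²/2g = 0.01166·96.34·0.1476 = 0.1658 m
Minor: ΣK = 4.44; h_m = ΣK·V²/2g = 0.6554 m
Total H_L = 0.1658 + 0.6554 = 0.8212 m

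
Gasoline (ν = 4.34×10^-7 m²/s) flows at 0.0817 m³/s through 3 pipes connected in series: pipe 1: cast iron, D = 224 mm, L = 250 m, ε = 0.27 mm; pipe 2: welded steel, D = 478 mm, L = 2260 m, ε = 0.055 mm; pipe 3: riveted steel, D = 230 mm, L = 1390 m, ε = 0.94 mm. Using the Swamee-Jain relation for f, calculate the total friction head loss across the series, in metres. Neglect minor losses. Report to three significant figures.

H ≈ 40.1 m

Pipe 1: V = 2.073 m/s, Re = 1.07×10^6, ε/D = 0.00121, f = 0.02089, h_1 = f(L/D)V²/2g = 5.108 m
Pipe 2: V = 0.4553 m/s, Re = 5.01×10^5, ε/D = 1.15×10^-4, f = 0.01464, h_2 = f(L/D)V²/2g = 0.7311 m
Pipe 3: V = 1.966 m/s, Re = 1.04×10^6, ε/D = 0.00409, f = 0.02876, h_3 = f(L/D)V²/2g = 34.26 m
Series → Q common, losses add: H = Σh = 40.10 m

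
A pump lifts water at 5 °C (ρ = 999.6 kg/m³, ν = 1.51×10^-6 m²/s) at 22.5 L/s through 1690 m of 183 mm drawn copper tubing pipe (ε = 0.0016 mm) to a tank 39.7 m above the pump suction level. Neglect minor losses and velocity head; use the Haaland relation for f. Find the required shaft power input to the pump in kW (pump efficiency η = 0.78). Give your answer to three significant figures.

P_shaft ≈ 13.0 kW

V = 4Q/(πD²) = 0.8554 m/s; Re = 1.04×10^5; ε/D = 8.74×10^-6; f = 0.01772
h_f = f(L/D)V²/2g = 6.105 m
Total head H = z + h_f = 39.7 + 6.105 = 45.80 m
P_hyd = ρgQH = 999.6·9.81·0.0225·45.80 = 10.11 kW
P_shaft = P_hyd/η = 10.11/0.78 = 12.96 kW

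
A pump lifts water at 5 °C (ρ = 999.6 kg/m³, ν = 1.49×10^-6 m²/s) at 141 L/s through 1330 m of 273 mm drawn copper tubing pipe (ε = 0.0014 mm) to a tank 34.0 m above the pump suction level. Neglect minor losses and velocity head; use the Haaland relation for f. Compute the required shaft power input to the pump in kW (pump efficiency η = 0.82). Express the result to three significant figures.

V = 4Q/(πD²) = 2.409 m/s; Re = 4.41×10^5; ε/D = 5.13×10^-6; f = 0.01341
h_f = f(L/D)V²/2g = 19.32 m
Total head H = z + h_f = 34.0 + 19.32 = 53.32 m
P_hyd = ρgQH = 999.6·9.81·0.141·53.32 = 73.73 kW
P_shaft = P_hyd/η = 73.73/0.82 = 89.91 kW

P_shaft ≈ 89.9 kW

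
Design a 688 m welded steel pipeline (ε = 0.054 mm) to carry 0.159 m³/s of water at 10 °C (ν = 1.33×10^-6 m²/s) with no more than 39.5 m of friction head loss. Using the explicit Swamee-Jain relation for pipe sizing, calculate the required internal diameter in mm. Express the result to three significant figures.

D ≈ 227 mm

Swamee-Jain (Type III): D = 0.66·[ε^1.25·(LQ²/(gh_f))^4.75 + ν·Q^9.4·(L/(gh_f))^5.2]^0.04
LQ²/(gh_f) = 0.04489; L/(gh_f) = 1.776
Term 1 = ε^1.25·(…)^4.75 = 1.83×10^-12; Term 2 = ν·Q^9.4·(…)^5.2 = 8.19×10^-13
D = 0.66·(1.83×10^-12 + 8.19×10^-13)^0.04 = 0.2272 m = 227 mm
Check: V = 3.92 m/s, Re = 6.70×10^5, f = 0.01552, h_f = 36.8 m ≈ 39.5 m ✓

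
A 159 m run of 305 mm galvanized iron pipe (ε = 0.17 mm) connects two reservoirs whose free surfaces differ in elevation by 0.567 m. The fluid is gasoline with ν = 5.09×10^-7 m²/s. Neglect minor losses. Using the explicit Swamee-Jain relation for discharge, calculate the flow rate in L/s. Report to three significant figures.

Q ≈ 80.0 L/s

Swamee-Jain (Type II): Q = -0.965·√(gD⁵h_f/L)·ln[ε/(3.7D) + √(3.17ν²L/(gD³h_f))]
√(gD⁵h_f/L) = √(9.81·0.305⁵·0.567/159) = 0.009609
ε/(3.7D) = 1.51×10^-4; √(3.17ν²L/(gD³h_f)) = 2.88×10^-5
Q = -0.965·0.009609·ln(1.794×10^-4) = 0.07998 m³/s
Check: V = 1.09 m/s, Re = 6.56×10^5, f = 0.01792, h_f = 0.571 m ≈ 0.567 m ✓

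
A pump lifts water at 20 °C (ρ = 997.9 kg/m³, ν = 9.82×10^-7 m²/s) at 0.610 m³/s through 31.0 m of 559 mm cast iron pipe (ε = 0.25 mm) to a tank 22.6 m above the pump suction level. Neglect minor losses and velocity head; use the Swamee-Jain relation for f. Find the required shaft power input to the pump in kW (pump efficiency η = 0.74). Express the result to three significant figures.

V = 4Q/(πD²) = 2.486 m/s; Re = 1.41×10^6; ε/D = 4.47×10^-4; f = 0.01677
h_f = f(L/D)V²/2g = 0.2928 m
Total head H = z + h_f = 22.6 + 0.2928 = 22.89 m
P_hyd = ρgQH = 997.9·9.81·0.610·22.89 = 136.7 kW
P_shaft = P_hyd/η = 136.7/0.74 = 184.7 kW

P_shaft ≈ 185 kW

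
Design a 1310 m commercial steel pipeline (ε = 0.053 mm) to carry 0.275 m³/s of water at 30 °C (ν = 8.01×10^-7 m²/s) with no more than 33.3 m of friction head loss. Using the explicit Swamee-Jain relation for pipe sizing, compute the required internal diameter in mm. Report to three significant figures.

D ≈ 326 mm

Swamee-Jain (Type III): D = 0.66·[ε^1.25·(LQ²/(gh_f))^4.75 + ν·Q^9.4·(L/(gh_f))^5.2]^0.04
LQ²/(gh_f) = 0.3033; L/(gh_f) = 4.010
Term 1 = ε^1.25·(…)^4.75 = 1.56×10^-8; Term 2 = ν·Q^9.4·(…)^5.2 = 5.89×10^-9
D = 0.66·(1.56×10^-8 + 5.89×10^-9)^0.04 = 0.3257 m = 326 mm
Check: V = 3.30 m/s, Re = 1.34×10^6, f = 0.01410, h_f = 31.5 m ≈ 33.3 m ✓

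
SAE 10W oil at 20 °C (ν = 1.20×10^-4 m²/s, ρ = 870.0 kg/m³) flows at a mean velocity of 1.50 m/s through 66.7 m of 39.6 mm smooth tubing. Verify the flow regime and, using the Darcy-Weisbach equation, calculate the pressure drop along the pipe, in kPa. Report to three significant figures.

Δp ≈ 213 kPa

Re = VD/ν = 1.50·0.03960/1.20×10^-4 = 495 → laminar (Re < 2300)
f = 64/Re = 0.1293
h_f = f(L/D)V²/(2g) = 0.1293·(66.7/0.03960)·1.50²/(2·9.81) = 24.97 m
Δp = ρg·h_f = 870.0·9.81·24.97 = 213.1 kPa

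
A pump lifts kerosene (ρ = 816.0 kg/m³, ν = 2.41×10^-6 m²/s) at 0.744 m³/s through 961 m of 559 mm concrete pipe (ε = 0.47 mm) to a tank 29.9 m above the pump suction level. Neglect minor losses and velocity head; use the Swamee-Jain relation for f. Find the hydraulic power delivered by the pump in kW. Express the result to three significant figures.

P_hyd ≈ 271 kW

V = 4Q/(πD²) = 3.032 m/s; Re = 7.03×10^5; ε/D = 8.41×10^-4; f = 0.01943
h_f = f(L/D)V²/2g = 15.64 m
Total head H = z + h_f = 29.9 + 15.64 = 45.54 m
P_hyd = ρgQH = 816.0·9.81·0.744·45.54 = 271.2 kW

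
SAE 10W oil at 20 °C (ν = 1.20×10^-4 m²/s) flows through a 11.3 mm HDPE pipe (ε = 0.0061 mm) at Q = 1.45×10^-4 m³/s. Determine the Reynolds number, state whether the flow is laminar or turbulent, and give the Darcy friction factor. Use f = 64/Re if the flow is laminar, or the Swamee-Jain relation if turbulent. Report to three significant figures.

V = 4Q/(πD²) = 1.446 m/s
Re = VD/ν = 1.446·0.0113/1.20×10^-4 = 136
Re < 2300 → laminar → f = 64/Re = 0.4701

Re ≈ 136; laminar; f = 64/Re ≈ 0.470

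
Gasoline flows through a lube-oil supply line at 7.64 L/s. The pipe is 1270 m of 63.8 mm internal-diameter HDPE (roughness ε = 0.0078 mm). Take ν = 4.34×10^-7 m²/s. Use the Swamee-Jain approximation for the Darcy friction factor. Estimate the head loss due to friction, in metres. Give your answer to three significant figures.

V = 4Q/(πD²) = 4·0.00764/(π·0.0638²) = 2.390 m/s
Re = VD/ν = 2.390·0.0638/4.34×10^-7 = 3.51×10^5 → turbulent
ε/D = 0.0078/63.8 = 1.22×10^-4
Swamee-Jain: f = 0.01533
h_f = f(L/D)V²/(2g) = 0.01533·(1270/0.0638)·2.390²/(2·9.81) = 88.84 m

h_f ≈ 88.8 m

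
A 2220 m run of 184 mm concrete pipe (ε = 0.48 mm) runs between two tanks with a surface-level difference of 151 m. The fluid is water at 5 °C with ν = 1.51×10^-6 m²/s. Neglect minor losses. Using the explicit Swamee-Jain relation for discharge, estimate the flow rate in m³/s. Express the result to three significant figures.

Swamee-Jain (Type II): Q = -0.965·√(gD⁵h_f/L)·ln[ε/(3.7D) + √(3.17ν²L/(gD³h_f))]
√(gD⁵h_f/L) = √(9.81·0.184⁵·151/2220) = 0.01186
ε/(3.7D) = 7.05×10^-4; √(3.17ν²L/(gD³h_f)) = 4.17×10^-5
Q = -0.965·0.01186·ln(7.468×10^-4) = 0.08242 m³/s
Check: V = 3.10 m/s, Re = 3.78×10^5, f = 0.02569, h_f = 152 m ≈ 151 m ✓

Q ≈ 0.0824 m³/s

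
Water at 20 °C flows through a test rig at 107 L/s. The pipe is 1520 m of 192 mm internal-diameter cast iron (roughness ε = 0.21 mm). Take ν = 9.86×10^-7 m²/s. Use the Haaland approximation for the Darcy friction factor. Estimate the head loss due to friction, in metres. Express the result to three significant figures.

h_f ≈ 113 m

V = 4Q/(πD²) = 4·0.107/(π·0.192²) = 3.696 m/s
Re = VD/ν = 3.696·0.192/9.86×10^-7 = 7.20×10^5 → turbulent
ε/D = 0.21/192 = 0.00109
Haaland: f = 0.02046
h_f = f(L/D)V²/(2g) = 0.02046·(1520/0.192)·3.696²/(2·9.81) = 112.7 m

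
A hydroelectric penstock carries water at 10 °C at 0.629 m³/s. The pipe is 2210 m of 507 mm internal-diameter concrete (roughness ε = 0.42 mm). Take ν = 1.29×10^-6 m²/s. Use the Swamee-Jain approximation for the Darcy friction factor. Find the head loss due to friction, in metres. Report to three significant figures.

V = 4Q/(πD²) = 4·0.629/(π·0.507²) = 3.116 m/s
Re = VD/ν = 3.116·0.507/1.29×10^-6 = 1.22×10^6 → turbulent
ε/D = 0.42/507 = 8.28×10^-4
Swamee-Jain: f = 0.01914
h_f = f(L/D)V²/(2g) = 0.01914·(2210/0.507)·3.116²/(2·9.81) = 41.27 m

h_f ≈ 41.3 m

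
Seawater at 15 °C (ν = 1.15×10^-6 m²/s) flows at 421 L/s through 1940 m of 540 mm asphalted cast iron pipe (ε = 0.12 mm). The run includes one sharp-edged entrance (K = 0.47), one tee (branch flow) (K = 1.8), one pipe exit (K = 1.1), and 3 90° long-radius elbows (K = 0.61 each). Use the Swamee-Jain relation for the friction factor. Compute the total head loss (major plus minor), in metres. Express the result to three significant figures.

H_L ≈ 10.3 m

V = 4Q/(πD²) = 1.838 m/s; V²/2g = 0.1722 m
Re = 8.63×10^5, ε/D = 2.22×10^-4 → f = 0.01513 (Swamee-Jain)
Major: h_f = f(L/D)·V²/2g = 0.01513·3593·0.1722 = 9.362 m
Minor: ΣK = 5.20; h_m = ΣK·V²/2g = 0.8956 m
Total H_L = 9.362 + 0.8956 = 10.26 m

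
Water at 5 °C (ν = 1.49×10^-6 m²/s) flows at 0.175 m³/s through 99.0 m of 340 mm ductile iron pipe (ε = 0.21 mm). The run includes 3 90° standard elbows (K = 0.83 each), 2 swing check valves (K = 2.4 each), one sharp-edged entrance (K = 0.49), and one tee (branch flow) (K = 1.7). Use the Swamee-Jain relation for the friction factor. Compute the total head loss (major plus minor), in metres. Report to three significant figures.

V = 4Q/(πD²) = 1.927 m/s; V²/2g = 0.1894 m
Re = 4.40×10^5, ε/D = 6.18×10^-4 → f = 0.01858 (Swamee-Jain)
Major: h_f = f(L/D)·V²/2g = 0.01858·291.2·0.1894 = 1.025 m
Minor: ΣK = 9.48; h_m = ΣK·V²/2g = 1.795 m
Total H_L = 1.025 + 1.795 = 2.820 m

H_L ≈ 2.82 m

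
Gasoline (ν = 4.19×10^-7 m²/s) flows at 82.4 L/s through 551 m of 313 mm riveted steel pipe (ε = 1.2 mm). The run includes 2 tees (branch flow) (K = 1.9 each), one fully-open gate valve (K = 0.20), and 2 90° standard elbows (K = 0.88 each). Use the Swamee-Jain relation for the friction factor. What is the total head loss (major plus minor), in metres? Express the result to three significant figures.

H_L ≈ 3.25 m

V = 4Q/(πD²) = 1.071 m/s; V²/2g = 0.05845 m
Re = 8.00×10^5, ε/D = 0.00383 → f = 0.02828 (Swamee-Jain)
Major: h_f = f(L/D)·V²/2g = 0.02828·1760·0.05845 = 2.910 m
Minor: ΣK = 5.76; h_m = ΣK·V²/2g = 0.3367 m
Total H_L = 2.910 + 0.3367 = 3.247 m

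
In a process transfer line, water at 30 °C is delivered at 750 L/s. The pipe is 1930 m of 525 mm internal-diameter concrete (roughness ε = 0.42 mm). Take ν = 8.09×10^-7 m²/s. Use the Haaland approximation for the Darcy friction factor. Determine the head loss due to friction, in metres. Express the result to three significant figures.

V = 4Q/(πD²) = 4·0.750/(π·0.525²) = 3.465 m/s
Re = VD/ν = 3.465·0.525/8.09×10^-7 = 2.25×10^6 → turbulent
ε/D = 0.42/525 = 8.00×10^-4
Haaland: f = 0.01879
h_f = f(L/D)V²/(2g) = 0.01879·(1930/0.525)·3.465²/(2·9.81) = 42.26 m

h_f ≈ 42.3 m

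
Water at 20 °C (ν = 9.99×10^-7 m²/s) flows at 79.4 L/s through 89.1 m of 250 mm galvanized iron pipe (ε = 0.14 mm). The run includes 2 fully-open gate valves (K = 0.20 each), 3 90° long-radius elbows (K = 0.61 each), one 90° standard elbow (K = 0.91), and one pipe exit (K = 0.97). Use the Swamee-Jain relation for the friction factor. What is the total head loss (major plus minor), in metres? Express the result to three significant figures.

V = 4Q/(πD²) = 1.618 m/s; V²/2g = 0.1334 m
Re = 4.05×10^5, ε/D = 5.60×10^-4 → f = 0.01833 (Swamee-Jain)
Major: h_f = f(L/D)·V²/2g = 0.01833·356.4·0.1334 = 0.8714 m
Minor: ΣK = 4.11; h_m = ΣK·V²/2g = 0.5481 m
Total H_L = 0.8714 + 0.5481 = 1.419 m

H_L ≈ 1.42 m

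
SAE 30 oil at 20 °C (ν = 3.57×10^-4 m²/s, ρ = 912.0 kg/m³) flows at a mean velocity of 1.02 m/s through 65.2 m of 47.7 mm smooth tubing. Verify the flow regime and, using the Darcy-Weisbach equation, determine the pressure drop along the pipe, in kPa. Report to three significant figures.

Re = VD/ν = 1.02·0.04770/3.57×10^-4 = 136 → laminar (Re < 2300)
f = 64/Re = 0.4696
h_f = f(L/D)V²/(2g) = 0.4696·(65.2/0.04770)·1.02²/(2·9.81) = 34.04 m
Δp = ρg·h_f = 912.0·9.81·34.04 = 304.5 kPa

Δp ≈ 305 kPa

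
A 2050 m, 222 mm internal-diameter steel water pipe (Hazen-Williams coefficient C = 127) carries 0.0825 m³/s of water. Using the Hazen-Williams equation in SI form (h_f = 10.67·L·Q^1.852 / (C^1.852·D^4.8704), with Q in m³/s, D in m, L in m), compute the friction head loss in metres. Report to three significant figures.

h_f ≈ 41.7 m

h_f = 10.67·2050·0.0825^1.852 / (127^1.852·0.222^4.8704) = 41.73 m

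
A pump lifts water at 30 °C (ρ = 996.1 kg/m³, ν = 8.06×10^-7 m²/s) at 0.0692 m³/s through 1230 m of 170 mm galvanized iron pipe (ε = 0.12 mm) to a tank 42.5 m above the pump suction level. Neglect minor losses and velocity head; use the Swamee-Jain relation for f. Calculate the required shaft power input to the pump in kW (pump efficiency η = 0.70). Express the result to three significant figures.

V = 4Q/(πD²) = 3.049 m/s; Re = 6.43×10^5; ε/D = 7.06×10^-4; f = 0.01878
h_f = f(L/D)V²/2g = 64.38 m
Total head H = z + h_f = 42.5 + 64.38 = 106.9 m
P_hyd = ρgQH = 996.1·9.81·0.0692·106.9 = 72.27 kW
P_shaft = P_hyd/η = 72.27/0.70 = 103.2 kW

P_shaft ≈ 103 kW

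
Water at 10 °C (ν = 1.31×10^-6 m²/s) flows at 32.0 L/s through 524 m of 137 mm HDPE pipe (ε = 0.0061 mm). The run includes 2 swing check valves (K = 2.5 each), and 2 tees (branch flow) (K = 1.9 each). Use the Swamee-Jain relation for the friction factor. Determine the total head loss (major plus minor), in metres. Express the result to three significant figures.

V = 4Q/(πD²) = 2.171 m/s; V²/2g = 0.2402 m
Re = 2.27×10^5, ε/D = 4.45×10^-5 → f = 0.01558 (Swamee-Jain)
Major: h_f = f(L/D)·V²/2g = 0.01558·3825·0.2402 = 14.32 m
Minor: ΣK = 8.80; h_m = ΣK·V²/2g = 2.114 m
Total H_L = 14.32 + 2.114 = 16.43 m

H_L ≈ 16.4 m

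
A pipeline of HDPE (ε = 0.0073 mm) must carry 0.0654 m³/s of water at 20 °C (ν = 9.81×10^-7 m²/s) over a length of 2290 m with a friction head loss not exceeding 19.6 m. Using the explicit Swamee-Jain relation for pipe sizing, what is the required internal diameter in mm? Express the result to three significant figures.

D ≈ 229 mm

Swamee-Jain (Type III): D = 0.66·[ε^1.25·(LQ²/(gh_f))^4.75 + ν·Q^9.4·(L/(gh_f))^5.2]^0.04
LQ²/(gh_f) = 0.05094; L/(gh_f) = 11.91
Term 1 = ε^1.25·(…)^4.75 = 2.74×10^-13; Term 2 = ν·Q^9.4·(…)^5.2 = 2.84×10^-12
D = 0.66·(2.74×10^-13 + 2.84×10^-12)^0.04 = 0.2287 m = 229 mm
Check: V = 1.59 m/s, Re = 3.71×10^5, f = 0.01423, h_f = 18.4 m ≈ 19.6 m ✓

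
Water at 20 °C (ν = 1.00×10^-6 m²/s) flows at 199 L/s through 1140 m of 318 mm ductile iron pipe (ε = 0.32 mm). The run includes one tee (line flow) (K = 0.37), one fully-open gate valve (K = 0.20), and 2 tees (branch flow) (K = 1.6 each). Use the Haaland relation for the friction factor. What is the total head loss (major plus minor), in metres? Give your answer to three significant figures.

H_L ≈ 24.2 m

V = 4Q/(πD²) = 2.506 m/s; V²/2g = 0.3200 m
Re = 7.97×10^5, ε/D = 0.00101 → f = 0.02004 (Haaland)
Major: h_f = f(L/D)·V²/2g = 0.02004·3585·0.3200 = 22.98 m
Minor: ΣK = 3.77; h_m = ΣK·V²/2g = 1.206 m
Total H_L = 22.98 + 1.206 = 24.19 m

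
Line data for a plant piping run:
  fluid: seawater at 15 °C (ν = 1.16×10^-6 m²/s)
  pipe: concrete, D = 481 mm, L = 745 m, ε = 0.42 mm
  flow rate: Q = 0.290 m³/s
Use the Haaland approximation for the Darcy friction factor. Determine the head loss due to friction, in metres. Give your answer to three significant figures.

h_f ≈ 3.92 m

V = 4Q/(πD²) = 4·0.290/(π·0.481²) = 1.596 m/s
Re = VD/ν = 1.596·0.481/1.16×10^-6 = 6.62×10^5 → turbulent
ε/D = 0.42/481 = 8.73×10^-4
Haaland: f = 0.01948
h_f = f(L/D)V²/(2g) = 0.01948·(745/0.481)·1.596²/(2·9.81) = 3.917 m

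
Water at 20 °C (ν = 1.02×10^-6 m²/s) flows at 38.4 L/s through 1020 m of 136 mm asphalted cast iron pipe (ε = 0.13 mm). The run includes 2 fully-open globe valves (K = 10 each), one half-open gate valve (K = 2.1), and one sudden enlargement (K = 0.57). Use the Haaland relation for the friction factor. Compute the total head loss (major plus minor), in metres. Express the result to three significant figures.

H_L ≈ 62.1 m

V = 4Q/(πD²) = 2.643 m/s; V²/2g = 0.3561 m
Re = 3.52×10^5, ε/D = 9.56×10^-4 → f = 0.02021 (Haaland)
Major: h_f = f(L/D)·V²/2g = 0.02021·7500·0.3561 = 53.99 m
Minor: ΣK = 22.7; h_m = ΣK·V²/2g = 8.074 m
Total H_L = 53.99 + 8.074 = 62.06 m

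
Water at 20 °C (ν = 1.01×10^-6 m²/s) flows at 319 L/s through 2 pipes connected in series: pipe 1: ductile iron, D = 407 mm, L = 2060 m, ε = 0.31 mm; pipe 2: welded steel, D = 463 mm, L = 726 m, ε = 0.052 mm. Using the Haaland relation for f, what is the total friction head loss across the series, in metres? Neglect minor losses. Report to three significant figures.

H ≈ 33.0 m

Pipe 1: V = 2.452 m/s, Re = 9.88×10^5, ε/D = 7.62×10^-4, f = 0.01876, h_1 = f(L/D)V²/2g = 29.10 m
Pipe 2: V = 1.895 m/s, Re = 8.69×10^5, ε/D = 1.12×10^-4, f = 0.01366, h_2 = f(L/D)V²/2g = 3.918 m
Series → Q common, losses add: H = Σh = 33.02 m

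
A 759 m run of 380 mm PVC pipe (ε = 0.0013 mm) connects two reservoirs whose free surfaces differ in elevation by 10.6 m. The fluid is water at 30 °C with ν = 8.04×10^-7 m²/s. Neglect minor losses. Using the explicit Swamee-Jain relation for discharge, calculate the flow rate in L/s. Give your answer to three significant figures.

Q ≈ 348 L/s

Swamee-Jain (Type II): Q = -0.965·√(gD⁵h_f/L)·ln[ε/(3.7D) + √(3.17ν²L/(gD³h_f))]
√(gD⁵h_f/L) = √(9.81·0.380⁵·10.6/759) = 0.03295
ε/(3.7D) = 9.25×10^-7; √(3.17ν²L/(gD³h_f)) = 1.65×10^-5
Q = -0.965·0.03295·ln(1.743×10^-5) = 0.3484 m³/s
Check: V = 3.07 m/s, Re = 1.45×10^6, f = 0.01102, h_f = 10.6 m ≈ 10.6 m ✓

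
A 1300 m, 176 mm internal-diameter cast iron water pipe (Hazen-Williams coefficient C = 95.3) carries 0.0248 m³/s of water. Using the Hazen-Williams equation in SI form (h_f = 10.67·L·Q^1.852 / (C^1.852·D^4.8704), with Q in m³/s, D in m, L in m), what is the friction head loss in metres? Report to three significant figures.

h_f ≈ 15.1 m

h_f = 10.67·1300·0.0248^1.852 / (95.3^1.852·0.176^4.8704) = 15.07 m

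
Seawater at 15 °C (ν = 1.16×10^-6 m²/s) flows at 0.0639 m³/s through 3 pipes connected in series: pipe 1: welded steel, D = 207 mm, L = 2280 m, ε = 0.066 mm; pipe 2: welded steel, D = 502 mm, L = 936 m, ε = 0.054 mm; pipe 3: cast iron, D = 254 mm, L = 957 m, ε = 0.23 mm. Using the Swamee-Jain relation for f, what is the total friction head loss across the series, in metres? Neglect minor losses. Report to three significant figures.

Pipe 1: V = 1.899 m/s, Re = 3.39×10^5, ε/D = 3.19×10^-4, f = 0.01701, h_1 = f(L/D)V²/2g = 34.43 m
Pipe 2: V = 0.3229 m/s, Re = 1.40×10^5, ε/D = 1.08×10^-4, f = 0.01743, h_2 = f(L/D)V²/2g = 0.1727 m
Pipe 3: V = 1.261 m/s, Re = 2.76×10^5, ε/D = 9.06×10^-4, f = 0.02043, h_3 = f(L/D)V²/2g = 6.239 m
Series → Q common, losses add: H = Σh = 40.84 m

H ≈ 40.8 m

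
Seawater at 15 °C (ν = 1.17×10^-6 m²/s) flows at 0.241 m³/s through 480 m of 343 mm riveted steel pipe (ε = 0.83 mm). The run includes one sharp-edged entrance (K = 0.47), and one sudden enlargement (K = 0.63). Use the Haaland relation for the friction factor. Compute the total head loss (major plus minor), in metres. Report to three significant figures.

V = 4Q/(πD²) = 2.608 m/s; V²/2g = 0.3467 m
Re = 7.65×10^5, ε/D = 0.00242 → f = 0.02489 (Haaland)
Major: h_f = f(L/D)·V²/2g = 0.02489·1399·0.3467 = 12.08 m
Minor: ΣK = 1.10; h_m = ΣK·V²/2g = 0.3814 m
Total H_L = 12.08 + 0.3814 = 12.46 m

H_L ≈ 12.5 m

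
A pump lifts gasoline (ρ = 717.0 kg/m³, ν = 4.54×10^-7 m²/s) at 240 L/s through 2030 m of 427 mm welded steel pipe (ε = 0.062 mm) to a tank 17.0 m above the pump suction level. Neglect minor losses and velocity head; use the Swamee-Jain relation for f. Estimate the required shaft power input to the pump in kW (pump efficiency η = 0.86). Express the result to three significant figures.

P_shaft ≈ 51.7 kW

V = 4Q/(πD²) = 1.676 m/s; Re = 1.58×10^6; ε/D = 1.45×10^-4; f = 0.01375
h_f = f(L/D)V²/2g = 9.357 m
Total head H = z + h_f = 17.0 + 9.357 = 26.36 m
P_hyd = ρgQH = 717.0·9.81·0.240·26.36 = 44.49 kW
P_shaft = P_hyd/η = 44.49/0.86 = 51.74 kW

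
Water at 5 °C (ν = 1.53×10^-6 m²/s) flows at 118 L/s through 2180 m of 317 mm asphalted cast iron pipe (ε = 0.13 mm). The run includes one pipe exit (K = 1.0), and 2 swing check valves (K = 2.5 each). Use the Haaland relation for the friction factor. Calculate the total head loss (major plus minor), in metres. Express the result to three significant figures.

V = 4Q/(πD²) = 1.495 m/s; V²/2g = 0.1139 m
Re = 3.10×10^5, ε/D = 4.10×10^-4 → f = 0.01749 (Haaland)
Major: h_f = f(L/D)·V²/2g = 0.01749·6877·0.1139 = 13.70 m
Minor: ΣK = 6.00; h_m = ΣK·V²/2g = 0.6836 m
Total H_L = 13.70 + 0.6836 = 14.39 m

H_L ≈ 14.4 m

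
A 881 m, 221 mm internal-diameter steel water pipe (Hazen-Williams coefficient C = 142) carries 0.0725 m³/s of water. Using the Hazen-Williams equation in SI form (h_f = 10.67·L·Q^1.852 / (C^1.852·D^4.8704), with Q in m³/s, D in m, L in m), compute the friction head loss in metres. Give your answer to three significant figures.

h_f = 10.67·881·0.0725^1.852 / (142^1.852·0.221^4.8704) = 11.74 m

h_f ≈ 11.7 m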